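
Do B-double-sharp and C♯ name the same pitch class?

Yes

B## is pitch class 1; C# is pitch class 1.
All spellings map to pitch class 1, so they are enharmonically equivalent.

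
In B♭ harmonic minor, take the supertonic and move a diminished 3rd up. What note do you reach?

The supertonic of Bb harmonic minor is C.
A diminished third (2 semitones) above C lands on the letter E, giving Ebb.

Ebb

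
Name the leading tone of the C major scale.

B

The C major scale runs C D E F G A B.
Degree 7 is B.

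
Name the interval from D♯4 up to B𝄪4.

augmented sixth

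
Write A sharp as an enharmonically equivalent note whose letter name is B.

Plain B sits 1 semitone above A#, so on the letter B the same pitch needs a flat: Bb.

Bb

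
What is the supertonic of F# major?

G#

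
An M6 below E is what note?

E down a major sixth is G, so the target letter is G.
From E, a major sixth is 9 semitones down: G.

G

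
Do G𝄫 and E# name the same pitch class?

Yes

Gbb = pitch class 5 and E# = pitch class 5 — the same pitch class, so they are enharmonic equivalents.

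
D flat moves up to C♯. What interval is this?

The letter names run D→C, a span of 6 letter steps, so the interval is some kind of seventh.
Db to C# is 12 semitones. A major seventh is 11, so 12 makes it augmented.

augmented seventh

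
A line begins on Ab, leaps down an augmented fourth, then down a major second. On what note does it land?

An augmented fourth down from Ab is Ebb (letter E, 6 semitones down).
A major second down from Ebb is Dbb (letter D, 2 semitones down).

Dbb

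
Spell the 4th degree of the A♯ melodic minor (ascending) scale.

The A# melodic minor (ascending) scale runs A# B# C# D# E# F## G##.
Degree 4 is D#.

D#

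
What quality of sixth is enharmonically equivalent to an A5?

minor

An augmented fifth spans 8 semitones.
A sixth spanning 8 semitones is minor (the major sixth is 9).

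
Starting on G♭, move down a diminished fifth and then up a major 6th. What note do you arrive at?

A diminished fifth down from Gb is C (letter C, 6 semitones down).
A major sixth up from C is A (letter A, 9 semitones up).

A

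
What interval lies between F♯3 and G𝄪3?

The letter names run F→G, a span of 1 letter step, so the interval is some kind of second.
F# to G## is 3 semitones. A major second is 2, so 3 makes it augmented.

augmented second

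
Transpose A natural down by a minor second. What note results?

G#

A down a major second is G, so the target letter is G.
From A, a minor second is 1 semitone down: G#.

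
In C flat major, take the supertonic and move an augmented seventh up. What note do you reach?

The supertonic of Cb major is Db.
An augmented seventh (12 semitones) above Db lands on the letter C, giving C#.

C#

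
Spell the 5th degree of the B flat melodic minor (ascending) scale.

Degree 5 takes the letter 4 steps above B, which is F.
In melodic minor (ascending), degree 5 sits 7 semitones above the tonic. Bb + 7 semitones is pitch class 5, spelled on F as F.

F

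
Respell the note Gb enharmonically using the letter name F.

F#

Gb is pitch class 6. The letter F alone is pitch class 5.
To reach pitch class 6 from F requires an offset of +1 semitone, i.e. sharp: F#.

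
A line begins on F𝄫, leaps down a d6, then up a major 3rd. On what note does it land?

C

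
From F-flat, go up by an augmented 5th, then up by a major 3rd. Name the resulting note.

An augmented fifth up from Fb is C (letter C, 8 semitones up).
A major third up from C is E (letter E, 4 semitones up).

E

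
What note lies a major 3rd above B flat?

B up a major third is D#, so the target letter is D.
From Bb, a major third is 4 semitones up: D.

D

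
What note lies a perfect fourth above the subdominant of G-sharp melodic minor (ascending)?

F#

The subdominant of G# melodic minor (ascending) is C#.
A perfect fourth (5 semitones) above C# lands on the letter F, giving F#.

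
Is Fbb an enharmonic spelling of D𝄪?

No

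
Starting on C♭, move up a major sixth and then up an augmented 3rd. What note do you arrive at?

A major sixth up from Cb is Ab (letter A, 9 semitones up).
An augmented third up from Ab is C# (letter C, 5 semitones up).

C#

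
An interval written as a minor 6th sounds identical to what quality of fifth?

A minor sixth spans 8 semitones.
A fifth spanning 8 semitones is augmented (the perfect fifth is 7).

augmented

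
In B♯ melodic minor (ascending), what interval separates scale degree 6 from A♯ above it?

Scale degree 6 of B# melodic minor (ascending) is G##.
G## up to A#: letters G→A make it a second; 1 semitone makes it minor.

minor second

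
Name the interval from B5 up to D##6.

augmented third

The letter names run B→D, a span of 2 letter steps, so the interval is some kind of third.
B to D## is 5 semitones. A major third is 4, so 5 makes it augmented.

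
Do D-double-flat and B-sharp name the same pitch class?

Yes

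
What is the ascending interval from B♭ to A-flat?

minor seventh

Counting letters B–C–D–E–F–G–A gives a seventh.
Bb→Ab = 10 semitones, 1 narrower than the major seventh (11), so minor.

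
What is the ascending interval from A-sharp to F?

diminished sixth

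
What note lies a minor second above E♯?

F#

A second above E lands on the letter F.
A minor second spans 1 semitone, so E# moves to pitch class 6. On the letter F that is F#.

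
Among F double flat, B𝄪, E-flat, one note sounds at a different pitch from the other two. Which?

In 12-tone equal temperament, enharmonic equivalents share a pitch class. Fbb is pitch class 3; B## is pitch class 1; Eb is pitch class 3.
Fbb and Eb share pitch class 3, while B## is pitch class 1.

B##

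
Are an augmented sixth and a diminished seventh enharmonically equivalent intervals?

No

An augmented sixth spans 10 semitones; a diminished seventh spans 9.
The spans differ, so they are not enharmonic equivalents.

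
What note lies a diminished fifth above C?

A fifth above C lands on the letter G.
A diminished fifth spans 6 semitones, so C moves to pitch class 6. On the letter G that is Gb.

Gb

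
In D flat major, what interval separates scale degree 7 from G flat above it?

diminished fifth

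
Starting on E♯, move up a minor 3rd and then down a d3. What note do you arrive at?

E##

A minor third up from E# is G# (letter G, 3 semitones up).
A diminished third down from G# is E## (letter E, 2 semitones down).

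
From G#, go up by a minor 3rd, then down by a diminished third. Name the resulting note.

G##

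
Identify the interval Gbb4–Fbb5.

minor seventh

The letter names run G→F, a span of 6 letter steps, so the interval is some kind of seventh.
Gbb to Fbb is 10 semitones. A major seventh is 11, so 10 makes it minor.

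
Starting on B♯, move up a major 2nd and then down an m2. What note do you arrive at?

A major second up from B# is C## (letter C, 2 semitones up).
A minor second down from C## is B## (letter B, 1 semitone down).

B##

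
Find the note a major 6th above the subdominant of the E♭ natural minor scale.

The subdominant of Eb natural minor is Ab.
A major sixth (9 semitones) above Ab lands on the letter F, giving F.

F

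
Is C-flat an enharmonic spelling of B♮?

Yes

Cb = pitch class 11 and B = pitch class 11 — the same pitch class, so they are enharmonic equivalents.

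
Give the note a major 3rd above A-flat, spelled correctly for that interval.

C

A up a major third is C#, so the target letter is C.
From Ab, a major third is 4 semitones up: C.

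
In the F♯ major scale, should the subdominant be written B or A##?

B

Each scale degree takes a distinct letter name. Degree 4 of a scale on F must use the letter B.
B and A## are enharmonically the same pitch, but only B uses the letter B, so it is the correct spelling here.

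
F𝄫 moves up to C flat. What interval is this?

Counting letters F–G–A–B–C gives a fifth.
Fbb→Cb = 8 semitones, 1 wider than the perfect fifth (7), so augmented.

augmented fifth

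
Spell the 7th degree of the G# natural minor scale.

The G# natural minor scale runs G# A# B C# D# E F#.
Degree 7 is F#.

F#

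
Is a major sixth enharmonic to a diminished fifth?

No

A major sixth spans 9 semitones; a diminished fifth spans 6.
The spans differ, so they are not enharmonic equivalents.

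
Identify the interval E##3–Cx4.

Counting letters E–F–G–A–B–C gives a sixth.
E##→C## = 8 semitones, 1 narrower than the major sixth (9), so minor.

minor sixth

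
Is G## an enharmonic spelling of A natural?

G## = pitch class 9 and A = pitch class 9 — the same pitch class, so they are enharmonic equivalents.

Yes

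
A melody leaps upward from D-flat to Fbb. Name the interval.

diminished third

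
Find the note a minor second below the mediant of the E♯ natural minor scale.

F##

The mediant of E# natural minor is G#.
A minor second (1 semitone) below G# lands on the letter F, giving F##.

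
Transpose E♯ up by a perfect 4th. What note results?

A#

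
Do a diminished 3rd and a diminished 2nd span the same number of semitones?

No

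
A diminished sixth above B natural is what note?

A sixth above B lands on the letter G.
A diminished sixth spans 7 semitones, so B moves to pitch class 6. On the letter G that is Gb.

Gb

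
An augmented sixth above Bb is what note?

G#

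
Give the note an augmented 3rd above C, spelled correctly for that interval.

E#

A third above C lands on the letter E.
An augmented third spans 5 semitones, so C moves to pitch class 5. On the letter E that is E#.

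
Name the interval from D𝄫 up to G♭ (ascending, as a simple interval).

Counting letters D–E–F–G gives a fourth.
Dbb→Gb = 6 semitones, 1 wider than the perfect fourth (5), so augmented.

augmented fourth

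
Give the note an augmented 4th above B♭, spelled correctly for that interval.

A fourth above B lands on the letter E.
An augmented fourth spans 6 semitones, so Bb moves to pitch class 4. On the letter E that is E.

E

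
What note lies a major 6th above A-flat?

F

A up a major sixth is F#, so the target letter is F.
From Ab, a major sixth is 9 semitones up: F.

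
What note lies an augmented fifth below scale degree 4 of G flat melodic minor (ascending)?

Scale degree 4 of Gb melodic minor (ascending) is Cb.
An augmented fifth (8 semitones) below Cb lands on the letter F, giving Fbb.

Fbb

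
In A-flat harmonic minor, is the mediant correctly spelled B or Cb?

Cb

Each scale degree takes a distinct letter name. Degree 3 of a scale on A must use the letter C.
Cb and B are enharmonically the same pitch, but only Cb uses the letter C, so it is the correct spelling here.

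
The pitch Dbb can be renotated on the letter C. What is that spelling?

Plain C sits at the same pitch as Dbb, so on the letter C the same pitch needs a natural: C.

C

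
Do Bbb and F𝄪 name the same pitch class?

No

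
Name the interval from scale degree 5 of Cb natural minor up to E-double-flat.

Scale degree 5 of Cb natural minor is Gb.
Gb up to Ebb: letters G→E make it a sixth; 8 semitones makes it minor.

minor sixth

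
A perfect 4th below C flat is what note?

A fourth below C lands on the letter G.
A perfect fourth spans 5 semitones, so Cb moves to pitch class 6. On the letter G that is Gb.

Gb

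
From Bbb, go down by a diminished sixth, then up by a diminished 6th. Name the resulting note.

Bbb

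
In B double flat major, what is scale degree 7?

The Bbb major scale runs Bbb Cb Db Ebb Fb Gb Ab.
Degree 7 is Ab.

Ab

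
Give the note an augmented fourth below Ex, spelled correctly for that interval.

E down a perfect fourth is B, so the target letter is B.
From E##, an augmented fourth is 6 semitones down: B#.

B#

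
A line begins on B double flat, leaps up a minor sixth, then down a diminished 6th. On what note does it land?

Bb

A minor sixth up from Bbb is Gbb (letter G, 8 semitones up).
A diminished sixth down from Gbb is Bb (letter B, 7 semitones down).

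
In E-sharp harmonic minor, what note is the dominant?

B#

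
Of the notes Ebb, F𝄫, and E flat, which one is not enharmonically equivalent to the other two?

In 12-tone equal temperament, enharmonic equivalents share a pitch class. Ebb is pitch class 2; Fbb is pitch class 3; Eb is pitch class 3.
Fbb and Eb share pitch class 3, while Ebb is pitch class 2.

Ebb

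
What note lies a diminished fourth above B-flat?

Ebb

A fourth above B lands on the letter E.
A diminished fourth spans 4 semitones, so Bb moves to pitch class 2. On the letter E that is Ebb.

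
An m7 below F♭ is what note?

F down a major seventh is Gb, so the target letter is G.
From Fb, a minor seventh is 10 semitones down: Gb.

Gb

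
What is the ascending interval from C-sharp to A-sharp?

major sixth

The letter names run C→A, a span of 5 letter steps, so the interval is some kind of sixth.
C# to A# is 9 semitones. A major sixth is 9, so 9 makes it major.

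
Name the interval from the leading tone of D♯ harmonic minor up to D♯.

minor second

The leading tone of D# harmonic minor is C##.
C## up to D#: letters C→D make it a second; 1 semitone makes it minor.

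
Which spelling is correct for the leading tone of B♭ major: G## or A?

A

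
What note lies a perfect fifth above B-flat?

A fifth above B lands on the letter F.
A perfect fifth spans 7 semitones, so Bb moves to pitch class 5. On the letter F that is F.

F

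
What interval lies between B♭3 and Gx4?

doubly augmented sixth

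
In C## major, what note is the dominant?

G##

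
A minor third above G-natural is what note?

Bb

A third above G lands on the letter B.
A minor third spans 3 semitones, so G moves to pitch class 10. On the letter B that is Bb.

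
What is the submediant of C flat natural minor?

Abb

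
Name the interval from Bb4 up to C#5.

augmented second

Counting letters B–C gives a second.
Bb→C# = 3 semitones, 1 wider than the major second (2), so augmented.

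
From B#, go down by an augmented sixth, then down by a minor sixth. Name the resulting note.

F#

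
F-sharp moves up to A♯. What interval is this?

major third

The letter names run F→A, a span of 2 letter steps, so the interval is some kind of third.
F# to A# is 4 semitones. A major third is 4, so 4 makes it major.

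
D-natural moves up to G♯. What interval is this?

augmented fourth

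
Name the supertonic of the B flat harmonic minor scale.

Degree 2 takes the letter 1 step above B, which is C.
In harmonic minor, degree 2 sits 2 semitones above the tonic. Bb + 2 semitones is pitch class 0, spelled on C as C.

C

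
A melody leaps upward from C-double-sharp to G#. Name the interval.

diminished fifth

Counting letters C–D–E–F–G gives a fifth.
C##→G# = 6 semitones, 1 narrower than the perfect fifth (7), so diminished.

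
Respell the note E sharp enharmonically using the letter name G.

Plain G sits 2 semitones above E#, so on the letter G the same pitch needs a double flat: Gbb.

Gbb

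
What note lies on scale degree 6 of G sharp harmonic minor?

E

Degree 6 takes the letter 5 steps above G, which is E.
In harmonic minor, degree 6 sits 8 semitones above the tonic. G# + 8 semitones is pitch class 4, spelled on E as E.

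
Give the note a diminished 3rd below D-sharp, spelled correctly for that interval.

B##

D down a major third is Bb, so the target letter is B.
From D#, a diminished third is 2 semitones down: B##.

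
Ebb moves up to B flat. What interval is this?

augmented fifth

The letter names run E→B, a span of 4 letter steps, so the interval is some kind of fifth.
Ebb to Bb is 8 semitones. A perfect fifth is 7, so 8 makes it augmented.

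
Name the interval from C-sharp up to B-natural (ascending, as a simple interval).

minor seventh

The letter names run C→B, a span of 6 letter steps, so the interval is some kind of seventh.
C# to B is 10 semitones. A major seventh is 11, so 10 makes it minor.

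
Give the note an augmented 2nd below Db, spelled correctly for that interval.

A second below D lands on the letter C.
An augmented second spans 3 semitones, so Db moves to pitch class 10. On the letter C that is Cbb.

Cbb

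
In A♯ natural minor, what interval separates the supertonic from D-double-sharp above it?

major third

The supertonic of A# natural minor is B#.
B# up to D##: letters B→D make it a third; 4 semitones makes it major.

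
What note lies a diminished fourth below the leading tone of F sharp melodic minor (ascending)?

The leading tone of F# melodic minor (ascending) is E#.
A diminished fourth (4 semitones) below E# lands on the letter B, giving B##.

B##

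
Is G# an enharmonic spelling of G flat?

No

G# is pitch class 8; Gb is pitch class 6.
The pitch classes differ (8 vs. 6), so they are not enharmonic equivalents.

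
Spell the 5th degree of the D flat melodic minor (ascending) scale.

Ab

Degree 5 takes the letter 4 steps above D, which is A.
In melodic minor (ascending), degree 5 sits 7 semitones above the tonic. Db + 7 semitones is pitch class 8, spelled on A as Ab.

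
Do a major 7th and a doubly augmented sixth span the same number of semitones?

Yes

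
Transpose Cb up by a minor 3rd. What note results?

C up a major third is E, so the target letter is E.
From Cb, a minor third is 3 semitones up: Ebb.

Ebb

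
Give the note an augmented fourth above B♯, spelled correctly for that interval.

E##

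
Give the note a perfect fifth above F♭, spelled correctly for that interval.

Cb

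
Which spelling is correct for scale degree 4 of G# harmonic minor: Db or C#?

Each scale degree takes a distinct letter name. Degree 4 of a scale on G must use the letter C.
C# and Db are enharmonically the same pitch, but only C# uses the letter C, so it is the correct spelling here.

C#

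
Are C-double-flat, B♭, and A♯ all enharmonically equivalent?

Yes

Cbb = pitch class 10 and Bb = pitch class 10 and A# = pitch class 10 — the same pitch class, so they are enharmonic equivalents.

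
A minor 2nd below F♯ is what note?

E#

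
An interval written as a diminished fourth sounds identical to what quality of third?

A diminished fourth spans 4 semitones.
A third spanning 4 semitones is major (the major third is 4).

major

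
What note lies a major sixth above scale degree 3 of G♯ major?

Scale degree 3 of G# major is B#.
A major sixth (9 semitones) above B# lands on the letter G, giving G##.

G##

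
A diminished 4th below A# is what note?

E##

A fourth below A lands on the letter E.
A diminished fourth spans 4 semitones, so A# moves to pitch class 6. On the letter E that is E##.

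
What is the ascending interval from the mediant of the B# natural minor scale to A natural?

diminished fifth

The mediant of B# natural minor is D#.
D# up to A: letters D→A make it a fifth; 6 semitones makes it diminished.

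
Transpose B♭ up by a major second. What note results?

C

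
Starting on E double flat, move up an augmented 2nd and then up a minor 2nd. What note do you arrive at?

Gb

An augmented second up from Ebb is F (letter F, 3 semitones up).
A minor second up from F is Gb (letter G, 1 semitone up).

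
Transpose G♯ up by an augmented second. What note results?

G up a major second is A, so the target letter is A.
From G#, an augmented second is 3 semitones up: A##.

A##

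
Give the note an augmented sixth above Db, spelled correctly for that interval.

B

D up a major sixth is B, so the target letter is B.
From Db, an augmented sixth is 10 semitones up: B.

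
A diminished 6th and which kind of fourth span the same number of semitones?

A diminished sixth spans 7 semitones.
A fourth spanning 7 semitones is doubly augmented (the perfect fourth is 5).

doubly augmented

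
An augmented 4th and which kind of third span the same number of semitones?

doubly augmented

An augmented fourth spans 6 semitones.
A third spanning 6 semitones is doubly augmented (the major third is 4).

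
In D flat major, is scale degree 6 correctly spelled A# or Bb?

Each scale degree takes a distinct letter name. Degree 6 of a scale on D must use the letter B.
Bb and A# are enharmonically the same pitch, but only Bb uses the letter B, so it is the correct spelling here.

Bb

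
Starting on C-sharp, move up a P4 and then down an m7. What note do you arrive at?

A perfect fourth up from C# is F# (letter F, 5 semitones up).
A minor seventh down from F# is G# (letter G, 10 semitones down).

G#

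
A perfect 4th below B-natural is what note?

F#

B down a perfect fourth is F#, so the target letter is F.
From B, a perfect fourth is 5 semitones down: F#.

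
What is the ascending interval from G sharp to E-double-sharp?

The letter names run G→E, a span of 5 letter steps, so the interval is some kind of sixth.
G# to E## is 10 semitones. A major sixth is 9, so 10 makes it augmented.

augmented sixth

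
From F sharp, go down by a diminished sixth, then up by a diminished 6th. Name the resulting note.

F#

A diminished sixth down from F# is A## (letter A, 7 semitones down).
A diminished sixth up from A## is F# (letter F, 7 semitones up).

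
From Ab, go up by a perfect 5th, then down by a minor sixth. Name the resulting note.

A perfect fifth up from Ab is Eb (letter E, 7 semitones up).
A minor sixth down from Eb is G (letter G, 8 semitones down).

G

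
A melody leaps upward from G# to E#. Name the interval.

major sixth

The letter names run G→E, a span of 5 letter steps, so the interval is some kind of sixth.
G# to E# is 9 semitones. A major sixth is 9, so 9 makes it major.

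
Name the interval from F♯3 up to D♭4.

diminished sixth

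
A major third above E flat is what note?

G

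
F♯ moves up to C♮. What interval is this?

diminished fifth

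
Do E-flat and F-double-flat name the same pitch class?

Yes

Eb = pitch class 3 and Fbb = pitch class 3 — the same pitch class, so they are enharmonic equivalents.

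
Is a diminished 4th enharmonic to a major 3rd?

A diminished fourth spans 4 semitones; a major third spans 4.
They are enharmonically equivalent.

Yes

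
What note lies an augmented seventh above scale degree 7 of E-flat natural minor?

C#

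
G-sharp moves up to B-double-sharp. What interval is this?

augmented third

Counting letters G–A–B gives a third.
G#→B## = 5 semitones, 1 wider than the major third (4), so augmented.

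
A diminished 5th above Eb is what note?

Bbb

E up a perfect fifth is B, so the target letter is B.
From Eb, a diminished fifth is 6 semitones up: Bbb.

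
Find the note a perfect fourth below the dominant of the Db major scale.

The dominant of Db major is Ab.
A perfect fourth (5 semitones) below Ab lands on the letter E, giving Eb.

Eb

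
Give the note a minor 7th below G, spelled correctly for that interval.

A seventh below G lands on the letter A.
A minor seventh spans 10 semitones, so G moves to pitch class 9. On the letter A that is A.

A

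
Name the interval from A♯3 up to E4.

diminished fifth

Counting letters A–B–C–D–E gives a fifth.
A#→E = 6 semitones, 1 narrower than the perfect fifth (7), so diminished.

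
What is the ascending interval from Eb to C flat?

The letter names run E→C, a span of 5 letter steps, so the interval is some kind of sixth.
Eb to Cb is 8 semitones. A major sixth is 9, so 8 makes it minor.

minor sixth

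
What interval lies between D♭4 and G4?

Counting letters D–E–F–G gives a fourth.
Db→G = 6 semitones, 1 wider than the perfect fourth (5), so augmented.

augmented fourth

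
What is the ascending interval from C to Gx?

The letter names run C→G, a span of 4 letter steps, so the interval is some kind of fifth.
C to G## is 9 semitones. A perfect fifth is 7, so 9 makes it doubly augmented.

doubly augmented fifth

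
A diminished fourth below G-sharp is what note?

D##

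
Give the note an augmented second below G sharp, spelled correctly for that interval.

G down a major second is F, so the target letter is F.
From G#, an augmented second is 3 semitones down: F.

F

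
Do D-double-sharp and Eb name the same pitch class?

No

Two spellings are enharmonically equivalent only if they share a pitch class.
Here D## → 4, Eb → 3; 3 ≠ 4, so they are not.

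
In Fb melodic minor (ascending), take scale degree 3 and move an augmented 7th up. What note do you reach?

G

Scale degree 3 of Fb melodic minor (ascending) is Abb.
An augmented seventh (12 semitones) above Abb lands on the letter G, giving G.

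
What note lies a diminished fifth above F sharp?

A fifth above F lands on the letter C.
A diminished fifth spans 6 semitones, so F# moves to pitch class 0. On the letter C that is C.

C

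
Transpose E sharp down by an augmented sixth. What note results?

G

E down a major sixth is G, so the target letter is G.
From E#, an augmented sixth is 10 semitones down: G.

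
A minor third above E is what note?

G

A third above E lands on the letter G.
A minor third spans 3 semitones, so E moves to pitch class 7. On the letter G that is G.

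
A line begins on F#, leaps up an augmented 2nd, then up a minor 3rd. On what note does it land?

B#

An augmented second up from F# is G## (letter G, 3 semitones up).
A minor third up from G## is B# (letter B, 3 semitones up).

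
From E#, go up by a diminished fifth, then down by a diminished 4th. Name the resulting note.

F##

A diminished fifth up from E# is B (letter B, 6 semitones up).
A diminished fourth down from B is F## (letter F, 4 semitones down).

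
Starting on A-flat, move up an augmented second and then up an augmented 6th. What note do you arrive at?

An augmented second up from Ab is B (letter B, 3 semitones up).
An augmented sixth up from B is G## (letter G, 10 semitones up).

G##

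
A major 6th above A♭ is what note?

A sixth above A lands on the letter F.
A major sixth spans 9 semitones, so Ab moves to pitch class 5. On the letter F that is F.

F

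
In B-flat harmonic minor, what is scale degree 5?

F

The Bb harmonic minor scale runs Bb C Db Eb F Gb A.
Degree 5 is F.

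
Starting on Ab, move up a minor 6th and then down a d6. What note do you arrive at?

A minor sixth up from Ab is Fb (letter F, 8 semitones up).
A diminished sixth down from Fb is A (letter A, 7 semitones down).

A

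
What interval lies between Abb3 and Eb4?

The letter names run A→E, a span of 4 letter steps, so the interval is some kind of fifth.
Abb to Eb is 8 semitones. A perfect fifth is 7, so 8 makes it augmented.

augmented fifth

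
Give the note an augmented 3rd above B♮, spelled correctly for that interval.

D##

A third above B lands on the letter D.
An augmented third spans 5 semitones, so B moves to pitch class 4. On the letter D that is D##.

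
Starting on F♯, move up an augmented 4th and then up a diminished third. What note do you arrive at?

D

An augmented fourth up from F# is B# (letter B, 6 semitones up).
A diminished third up from B# is D (letter D, 2 semitones up).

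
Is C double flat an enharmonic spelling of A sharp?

Yes

Cbb is pitch class 10; A# is pitch class 10.
All spellings map to pitch class 10, so they are enharmonically equivalent.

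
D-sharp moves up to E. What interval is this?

The letter names run D→E, a span of 1 letter step, so the interval is some kind of second.
D# to E is 1 semitone. A major second is 2, so 1 makes it minor.

minor second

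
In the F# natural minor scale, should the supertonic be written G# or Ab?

G#

Each scale degree takes a distinct letter name. Degree 2 of a scale on F must use the letter G.
G# and Ab are enharmonically the same pitch, but only G# uses the letter G, so it is the correct spelling here.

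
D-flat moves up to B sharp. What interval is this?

doubly augmented sixth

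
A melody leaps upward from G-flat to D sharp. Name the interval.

Counting letters G–A–B–C–D gives a fifth.
Gb→D# = 9 semitones, 2 wider than the perfect fifth (7), so doubly augmented.

doubly augmented fifth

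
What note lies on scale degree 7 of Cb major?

The Cb major scale runs Cb Db Eb Fb Gb Ab Bb.
Degree 7 is Bb.

Bb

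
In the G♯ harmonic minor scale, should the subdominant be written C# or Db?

Each scale degree takes a distinct letter name. Degree 4 of a scale on G must use the letter C.
C# and Db are enharmonically the same pitch, but only C# uses the letter C, so it is the correct spelling here.

C#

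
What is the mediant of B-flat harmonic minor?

Db

The Bb harmonic minor scale runs Bb C Db Eb F Gb A.
Degree 3 is Db.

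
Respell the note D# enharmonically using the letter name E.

Plain E sits 1 semitone above D#, so on the letter E the same pitch needs a flat: Eb.

Eb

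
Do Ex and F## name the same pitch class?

E## is pitch class 6; F## is pitch class 7.
The pitch classes differ (6 vs. 7), so they are not enharmonic equivalents.

No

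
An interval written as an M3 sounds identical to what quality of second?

doubly augmented

A major third spans 4 semitones.
A second spanning 4 semitones is doubly augmented (the major second is 2).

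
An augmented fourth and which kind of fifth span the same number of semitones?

diminished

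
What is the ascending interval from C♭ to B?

augmented seventh

The letter names run C→B, a span of 6 letter steps, so the interval is some kind of seventh.
Cb to B is 12 semitones. A major seventh is 11, so 12 makes it augmented.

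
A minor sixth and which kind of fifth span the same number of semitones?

augmented

A minor sixth spans 8 semitones.
A fifth spanning 8 semitones is augmented (the perfect fifth is 7).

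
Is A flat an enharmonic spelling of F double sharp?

Two spellings are enharmonically equivalent only if they share a pitch class.
Here Ab → 8, F## → 7; 7 ≠ 8, so they are not.

No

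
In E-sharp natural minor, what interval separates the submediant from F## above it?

augmented fourth

The submediant of E# natural minor is C#.
C# up to F##: letters C→F make it a fourth; 6 semitones makes it augmented.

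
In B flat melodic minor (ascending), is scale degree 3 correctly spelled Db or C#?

Each scale degree takes a distinct letter name. Degree 3 of a scale on B must use the letter D.
Db and C# are enharmonically the same pitch, but only Db uses the letter D, so it is the correct spelling here.

Db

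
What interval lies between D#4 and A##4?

Counting letters D–E–F–G–A gives a fifth.
D#→A## = 8 semitones, 1 wider than the perfect fifth (7), so augmented.

augmented fifth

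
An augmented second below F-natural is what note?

Ebb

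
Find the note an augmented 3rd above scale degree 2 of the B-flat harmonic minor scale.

E#

Scale degree 2 of Bb harmonic minor is C.
An augmented third (5 semitones) above C lands on the letter E, giving E#.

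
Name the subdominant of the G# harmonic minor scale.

C#

The G# harmonic minor scale runs G# A# B C# D# E F##.
Degree 4 is C#.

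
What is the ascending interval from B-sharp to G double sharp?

major sixth

The letter names run B→G, a span of 5 letter steps, so the interval is some kind of sixth.
B# to G## is 9 semitones. A major sixth is 9, so 9 makes it major.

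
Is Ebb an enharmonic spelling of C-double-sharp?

Ebb = pitch class 2 and C## = pitch class 2 — the same pitch class, so they are enharmonic equivalents.

Yes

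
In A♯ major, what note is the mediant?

Degree 3 takes the letter 2 steps above A, which is C.
In major, degree 3 sits 4 semitones above the tonic. A# + 4 semitones is pitch class 2, spelled on C as C##.

C##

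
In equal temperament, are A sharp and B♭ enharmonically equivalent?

A# = pitch class 10 and Bb = pitch class 10 — the same pitch class, so they are enharmonic equivalents.

Yes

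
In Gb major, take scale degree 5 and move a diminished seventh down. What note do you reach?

E

Scale degree 5 of Gb major is Db.
A diminished seventh (9 semitones) below Db lands on the letter E, giving E.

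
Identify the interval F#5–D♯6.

The letter names run F→D, a span of 5 letter steps, so the interval is some kind of sixth.
F# to D# is 9 semitones. A major sixth is 9, so 9 makes it major.

major sixth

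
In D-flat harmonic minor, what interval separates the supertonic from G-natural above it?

The supertonic of Db harmonic minor is Eb.
Eb up to G: letters E→G make it a third; 4 semitones makes it major.

major third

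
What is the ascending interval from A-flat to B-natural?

augmented second

The letter names run A→B, a span of 1 letter step, so the interval is some kind of second.
Ab to B is 3 semitones. A major second is 2, so 3 makes it augmented.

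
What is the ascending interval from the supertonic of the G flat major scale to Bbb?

The supertonic of Gb major is Ab.
Ab up to Bbb: letters A→B make it a second; 1 semitone makes it minor.

minor second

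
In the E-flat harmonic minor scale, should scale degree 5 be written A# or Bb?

Bb

Each scale degree takes a distinct letter name. Degree 5 of a scale on E must use the letter B.
Bb and A# are enharmonically the same pitch, but only Bb uses the letter B, so it is the correct spelling here.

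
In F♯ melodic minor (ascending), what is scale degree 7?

E#

The F# melodic minor (ascending) scale runs F# G# A B C# D# E#.
Degree 7 is E#.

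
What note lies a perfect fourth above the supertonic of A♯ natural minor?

The supertonic of A# natural minor is B#.
A perfect fourth (5 semitones) above B# lands on the letter E, giving E#.

E#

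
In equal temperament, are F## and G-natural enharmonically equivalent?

Yes

F## = pitch class 7 and G = pitch class 7 — the same pitch class, so they are enharmonic equivalents.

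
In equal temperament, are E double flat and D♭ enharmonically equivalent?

No

Two spellings are enharmonically equivalent only if they share a pitch class.
Here Ebb → 2, Db → 1; 1 ≠ 2, so they are not.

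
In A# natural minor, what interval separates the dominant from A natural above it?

diminished fourth

The dominant of A# natural minor is E#.
E# up to A: letters E→A make it a fourth; 4 semitones makes it diminished.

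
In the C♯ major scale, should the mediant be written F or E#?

Each scale degree takes a distinct letter name. Degree 3 of a scale on C must use the letter E.
E# and F are enharmonically the same pitch, but only E# uses the letter E, so it is the correct spelling here.

E#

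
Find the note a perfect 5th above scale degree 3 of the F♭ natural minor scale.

Scale degree 3 of Fb natural minor is Abb.
A perfect fifth (7 semitones) above Abb lands on the letter E, giving Ebb.

Ebb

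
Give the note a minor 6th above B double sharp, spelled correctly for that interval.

G##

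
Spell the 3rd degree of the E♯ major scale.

G##

Degree 3 takes the letter 2 steps above E, which is G.
In major, degree 3 sits 4 semitones above the tonic. E# + 4 semitones is pitch class 9, spelled on G as G##.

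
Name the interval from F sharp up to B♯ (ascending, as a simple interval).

Counting letters F–G–A–B gives a fourth.
F#→B# = 6 semitones, 1 wider than the perfect fourth (5), so augmented.

augmented fourth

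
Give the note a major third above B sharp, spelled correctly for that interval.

D##

B up a major third is D#, so the target letter is D.
From B#, a major third is 4 semitones up: D##.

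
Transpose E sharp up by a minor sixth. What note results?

A sixth above E lands on the letter C.
A minor sixth spans 8 semitones, so E# moves to pitch class 1. On the letter C that is C#.

C#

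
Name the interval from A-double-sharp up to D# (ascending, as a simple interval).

The letter names run A→D, a span of 3 letter steps, so the interval is some kind of fourth.
A## to D# is 4 semitones. A perfect fourth is 5, so 4 makes it diminished.

diminished fourth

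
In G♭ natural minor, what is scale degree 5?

Db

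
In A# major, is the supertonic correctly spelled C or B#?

Each scale degree takes a distinct letter name. Degree 2 of a scale on A must use the letter B.
B# and C are enharmonically the same pitch, but only B# uses the letter B, so it is the correct spelling here.

B#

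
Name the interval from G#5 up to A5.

The letter names run G→A, a span of 1 letter step, so the interval is some kind of second.
G# to A is 1 semitone. A major second is 2, so 1 makes it minor.

minor second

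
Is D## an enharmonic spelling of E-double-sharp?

No

Two spellings are enharmonically equivalent only if they share a pitch class.
Here D## → 4, E## → 6; 4 ≠ 6, so they are not.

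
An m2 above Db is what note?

D up a major second is E, so the target letter is E.
From Db, a minor second is 1 semitone up: Ebb.

Ebb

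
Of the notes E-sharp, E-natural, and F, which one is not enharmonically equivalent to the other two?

In 12-tone equal temperament, enharmonic equivalents share a pitch class. E# is pitch class 5; E is pitch class 4; F is pitch class 5.
E# and F share pitch class 5, while E is pitch class 4.

E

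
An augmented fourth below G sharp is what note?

A fourth below G lands on the letter D.
An augmented fourth spans 6 semitones, so G# moves to pitch class 2. On the letter D that is D.

D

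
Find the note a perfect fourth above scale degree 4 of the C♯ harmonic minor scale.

B

Scale degree 4 of C# harmonic minor is F#.
A perfect fourth (5 semitones) above F# lands on the letter B, giving B.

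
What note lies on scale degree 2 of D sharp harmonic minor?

E#

Degree 2 takes the letter 1 step above D, which is E.
In harmonic minor, degree 2 sits 2 semitones above the tonic. D# + 2 semitones is pitch class 5, spelled on E as E#.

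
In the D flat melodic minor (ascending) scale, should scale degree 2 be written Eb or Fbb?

Eb

Each scale degree takes a distinct letter name. Degree 2 of a scale on D must use the letter E.
Eb and Fbb are enharmonically the same pitch, but only Eb uses the letter E, so it is the correct spelling here.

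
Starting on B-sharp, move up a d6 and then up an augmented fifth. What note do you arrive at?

A diminished sixth up from B# is G (letter G, 7 semitones up).
An augmented fifth up from G is D# (letter D, 8 semitones up).

D#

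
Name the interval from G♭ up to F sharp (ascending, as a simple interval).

augmented seventh

The letter names run G→F, a span of 6 letter steps, so the interval is some kind of seventh.
Gb to F# is 12 semitones. A major seventh is 11, so 12 makes it augmented.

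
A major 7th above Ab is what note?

G

A up a major seventh is G#, so the target letter is G.
From Ab, a major seventh is 11 semitones up: G.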